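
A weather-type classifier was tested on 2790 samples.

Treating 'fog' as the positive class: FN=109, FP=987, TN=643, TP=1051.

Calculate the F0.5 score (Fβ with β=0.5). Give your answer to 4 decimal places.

Fβ = (1+β²)·TP / ((1+β²)·TP + β²·FN + FP), with β²=1/4
= 1.25·1051 / (1.25·1051 + 0.25·109 + 987) = 0.5643

0.5643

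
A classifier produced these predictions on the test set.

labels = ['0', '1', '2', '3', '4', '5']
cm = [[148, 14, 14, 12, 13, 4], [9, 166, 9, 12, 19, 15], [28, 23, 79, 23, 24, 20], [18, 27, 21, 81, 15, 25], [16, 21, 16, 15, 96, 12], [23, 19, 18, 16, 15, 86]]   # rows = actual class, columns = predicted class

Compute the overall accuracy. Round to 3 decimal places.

0.560

Accuracy = trace / total = (148+166+79+81+96+86=656) / 1172 = 656/1172 = 0.560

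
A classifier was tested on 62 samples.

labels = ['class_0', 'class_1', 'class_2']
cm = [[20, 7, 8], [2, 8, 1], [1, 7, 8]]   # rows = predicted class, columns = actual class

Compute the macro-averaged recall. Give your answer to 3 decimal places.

Per-class recall (TP/(TP+FN)):
  class_0: TP=20, FN=2+1=3 → 20/23 = 0.8696
  class_1: TP=8, FN=7+7=14 → 8/22 = 0.3636
  class_2: TP=8, FN=8+1=9 → 8/17 = 0.4706
Macro-recall = mean = (0.8696 + 0.3636 + 0.4706) / 3 = 0.568

0.568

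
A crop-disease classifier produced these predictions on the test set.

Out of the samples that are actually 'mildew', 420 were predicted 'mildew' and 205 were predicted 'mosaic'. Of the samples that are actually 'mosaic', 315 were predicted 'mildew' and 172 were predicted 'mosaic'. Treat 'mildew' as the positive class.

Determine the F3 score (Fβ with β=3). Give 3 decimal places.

Fβ = (1+β²)·TP / ((1+β²)·TP + β²·FN + FP), with β²=9
= 10·420 / (10·420 + 9·205 + 315) = 0.660

0.660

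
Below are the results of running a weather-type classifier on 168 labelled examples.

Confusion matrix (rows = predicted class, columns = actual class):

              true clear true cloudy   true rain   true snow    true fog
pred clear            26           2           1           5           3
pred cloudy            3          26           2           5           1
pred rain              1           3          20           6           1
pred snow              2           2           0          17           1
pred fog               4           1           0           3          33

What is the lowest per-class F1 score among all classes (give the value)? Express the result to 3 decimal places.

Per-class F1 score (2·TP/(2·TP+FP+FN)):
  clear: TP=26, FP=2+1+5+3=11, FN=3+1+2+4=10 → 52/73 = 0.7123
  cloudy: TP=26, FP=3+2+5+1=11, FN=2+3+2+1=8 → 52/71 = 0.7324
  rain: TP=20, FP=1+3+6+1=11, FN=1+2+0+0=3 → 40/54 = 0.7407
  snow: TP=17, FP=2+2+0+1=5, FN=5+5+6+3=19 → 34/58 = 0.5862
  fog: TP=33, FP=4+1+0+3=8, FN=3+1+1+1=6 → 66/80 = 0.8250
Lowest is class 'snow' with F1 score = 0.586.

0.586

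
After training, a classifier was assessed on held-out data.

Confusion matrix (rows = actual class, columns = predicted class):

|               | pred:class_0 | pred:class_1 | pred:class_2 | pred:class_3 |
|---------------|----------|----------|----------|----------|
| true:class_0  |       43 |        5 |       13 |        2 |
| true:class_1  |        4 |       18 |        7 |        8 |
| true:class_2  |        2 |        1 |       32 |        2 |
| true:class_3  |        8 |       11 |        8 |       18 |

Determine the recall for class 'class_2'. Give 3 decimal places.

Take TP from the diagonal, FP from the rest of the 'class_2' prediction marginal, FN from the rest of the 'class_2' actual marginal.
recall = TP/(TP+FN).
class_2: TP=32, FN=2+1+2=5 → 32/37 = 0.8649

0.865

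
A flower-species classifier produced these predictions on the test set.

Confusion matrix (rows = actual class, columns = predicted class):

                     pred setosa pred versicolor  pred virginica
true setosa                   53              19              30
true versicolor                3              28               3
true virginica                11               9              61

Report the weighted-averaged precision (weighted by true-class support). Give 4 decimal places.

0.6924

Per-class precision (TP/(TP+FP)):
  setosa: TP=53, FP=3+11=14 → 53/67 = 0.79104
  versicolor: TP=28, FP=19+9=28 → 28/56 = 0.50000
  virginica: TP=61, FP=30+3=33 → 61/94 = 0.64894
Weighted-precision = Σ (supportᵢ/N)·precisionᵢ with N=217: (102/217)·0.79104 + (34/217)·0.50000 + (81/217)·0.64894 = 0.6924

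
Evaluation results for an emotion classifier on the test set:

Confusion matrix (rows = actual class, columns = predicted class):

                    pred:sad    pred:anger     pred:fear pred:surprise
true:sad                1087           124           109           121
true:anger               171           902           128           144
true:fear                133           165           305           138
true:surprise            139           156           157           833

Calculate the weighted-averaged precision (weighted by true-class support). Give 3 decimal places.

0.647

Per-class precision (TP/(TP+FP)):
  sad: TP=1087, FP=171+133+139=443 → 1087/1530 = 0.7105
  anger: TP=902, FP=124+165+156=445 → 902/1347 = 0.6696
  fear: TP=305, FP=109+128+157=394 → 305/699 = 0.4363
  surprise: TP=833, FP=121+144+138=403 → 833/1236 = 0.6739
Weighted-precision = Σ (supportᵢ/N)·precisionᵢ with N=4812: (1441/4812)·0.7105 + (1345/4812)·0.6696 + (741/4812)·0.4363 + (1285/4812)·0.6739 = 0.647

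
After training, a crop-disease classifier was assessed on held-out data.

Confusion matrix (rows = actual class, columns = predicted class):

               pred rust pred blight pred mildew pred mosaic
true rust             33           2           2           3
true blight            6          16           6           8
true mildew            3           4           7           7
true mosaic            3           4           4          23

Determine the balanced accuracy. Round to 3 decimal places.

Balanced accuracy = mean of per-class recall.
  rust: recall = 33/40 = 0.8250
  blight: recall = 16/36 = 0.4444
  mildew: recall = 7/21 = 0.3333
  mosaic: recall = 23/34 = 0.6765
Mean = (0.8250 + 0.4444 + 0.3333 + 0.6765) / 4 = 0.570

0.570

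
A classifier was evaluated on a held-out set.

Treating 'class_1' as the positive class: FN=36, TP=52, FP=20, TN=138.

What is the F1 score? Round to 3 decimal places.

0.650

Precision = TP/(TP+FP) = 52/72 = 0.7222
Recall = TP/(TP+FN) = 52/88 = 0.5909
F1 = 2·TP/(2·TP+FP+FN) = 104/160 = 0.650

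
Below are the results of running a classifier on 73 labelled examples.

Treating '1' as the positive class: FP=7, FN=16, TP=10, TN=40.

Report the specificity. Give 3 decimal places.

0.851

Specificity = TN/(TN+FP) = 40/(40+7) = 0.851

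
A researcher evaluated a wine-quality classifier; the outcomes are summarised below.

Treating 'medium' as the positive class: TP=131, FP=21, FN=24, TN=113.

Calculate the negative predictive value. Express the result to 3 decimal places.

0.825

NPV = TN/(TN+FN) = 113/(113+24) = 0.825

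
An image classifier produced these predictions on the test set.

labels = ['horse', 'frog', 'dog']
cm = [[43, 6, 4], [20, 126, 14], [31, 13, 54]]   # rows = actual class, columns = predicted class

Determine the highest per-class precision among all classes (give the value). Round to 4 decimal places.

Per-class precision (TP/(TP+FP)):
  horse: TP=43, FP=20+31=51 → 43/94 = 0.45745
  frog: TP=126, FP=6+13=19 → 126/145 = 0.86897
  dog: TP=54, FP=4+14=18 → 54/72 = 0.75000
Highest is class 'frog' with precision = 0.8690.

0.8690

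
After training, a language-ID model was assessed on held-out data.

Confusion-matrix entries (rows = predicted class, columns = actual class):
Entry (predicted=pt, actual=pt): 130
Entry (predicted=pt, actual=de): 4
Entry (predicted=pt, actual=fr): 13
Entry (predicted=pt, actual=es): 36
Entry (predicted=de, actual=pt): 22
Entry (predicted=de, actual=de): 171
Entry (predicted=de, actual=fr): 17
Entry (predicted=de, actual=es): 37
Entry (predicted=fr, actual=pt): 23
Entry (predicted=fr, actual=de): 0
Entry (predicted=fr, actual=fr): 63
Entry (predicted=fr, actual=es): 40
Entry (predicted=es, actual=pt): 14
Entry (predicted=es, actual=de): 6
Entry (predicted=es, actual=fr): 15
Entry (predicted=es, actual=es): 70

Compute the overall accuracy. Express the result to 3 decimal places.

Accuracy = trace / total = (130+171+63+70=434) / 661 = 434/661 = 0.657

0.657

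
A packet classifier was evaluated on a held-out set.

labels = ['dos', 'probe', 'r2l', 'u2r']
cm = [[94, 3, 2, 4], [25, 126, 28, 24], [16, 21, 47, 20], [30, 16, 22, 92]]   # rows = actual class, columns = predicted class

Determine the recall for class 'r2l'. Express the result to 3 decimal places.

0.452

recall = TP/(TP+FN).
r2l: TP=47, FN=16+21+20=57 → 47/104 = 0.4519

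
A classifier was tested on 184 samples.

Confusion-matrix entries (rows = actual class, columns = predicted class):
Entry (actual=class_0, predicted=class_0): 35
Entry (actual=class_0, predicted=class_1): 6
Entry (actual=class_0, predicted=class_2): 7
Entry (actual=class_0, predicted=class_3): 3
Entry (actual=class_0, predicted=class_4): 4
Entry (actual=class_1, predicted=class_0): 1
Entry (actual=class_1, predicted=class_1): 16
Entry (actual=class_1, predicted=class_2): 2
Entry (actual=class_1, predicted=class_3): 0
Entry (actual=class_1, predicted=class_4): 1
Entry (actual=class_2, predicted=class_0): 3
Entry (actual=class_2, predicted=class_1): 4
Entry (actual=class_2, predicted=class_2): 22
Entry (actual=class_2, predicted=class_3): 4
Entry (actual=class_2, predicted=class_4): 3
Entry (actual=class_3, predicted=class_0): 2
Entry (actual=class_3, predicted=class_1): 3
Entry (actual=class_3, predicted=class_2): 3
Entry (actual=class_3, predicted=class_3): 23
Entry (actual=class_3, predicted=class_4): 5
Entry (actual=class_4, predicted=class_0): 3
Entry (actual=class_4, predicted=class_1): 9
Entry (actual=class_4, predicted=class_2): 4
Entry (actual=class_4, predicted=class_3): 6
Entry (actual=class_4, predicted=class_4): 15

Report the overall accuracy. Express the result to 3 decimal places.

Accuracy = trace / total = (35+16+22+23+15=111) / 184 = 111/184 = 0.603

0.603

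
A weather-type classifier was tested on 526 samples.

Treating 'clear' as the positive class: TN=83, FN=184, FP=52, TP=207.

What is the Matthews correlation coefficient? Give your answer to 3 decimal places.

0.126

MCC = (TP·TN − FP·FN) / √((TP+FP)(TP+FN)(TN+FP)(TN+FN))
Numerator = 207·83 − 52·184 = 7613
Denominator = √(259·391·135·267) = √3650241105 = 60417.2252
MCC = 7613 / 60417.2252 = 0.126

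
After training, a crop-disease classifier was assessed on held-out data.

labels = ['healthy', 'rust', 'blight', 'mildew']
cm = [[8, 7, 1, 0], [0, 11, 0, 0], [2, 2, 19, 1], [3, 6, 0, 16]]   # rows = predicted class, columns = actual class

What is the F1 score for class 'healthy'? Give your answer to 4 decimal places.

0.5517

One-vs-rest for 'healthy': TP = diagonal; FP = other classes predicted 'healthy'; FN = 'healthy' predicted as other.
F1 score = 2·TP/(2·TP+FP+FN).
healthy: TP=8, FP=7+1+0=8, FN=0+2+3=5 → 16/29 = 0.55172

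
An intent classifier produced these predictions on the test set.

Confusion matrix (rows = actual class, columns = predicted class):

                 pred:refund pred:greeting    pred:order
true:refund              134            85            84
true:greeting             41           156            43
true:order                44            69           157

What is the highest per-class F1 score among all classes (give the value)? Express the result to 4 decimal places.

0.5673

Per-class F1 score (2·TP/(2·TP+FP+FN)):
  refund: TP=134, FP=41+44=85, FN=85+84=169 → 268/522 = 0.51341
  greeting: TP=156, FP=85+69=154, FN=41+43=84 → 312/550 = 0.56727
  order: TP=157, FP=84+43=127, FN=44+69=113 → 314/554 = 0.56679
Highest is class 'greeting' with F1 score = 0.5673.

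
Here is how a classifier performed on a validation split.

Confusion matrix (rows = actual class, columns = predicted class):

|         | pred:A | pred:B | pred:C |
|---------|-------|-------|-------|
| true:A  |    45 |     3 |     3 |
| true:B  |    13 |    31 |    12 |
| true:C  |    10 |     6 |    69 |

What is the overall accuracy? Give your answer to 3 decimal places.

0.755

Accuracy = trace / total = (45+31+69=145) / 192 = 145/192 = 0.755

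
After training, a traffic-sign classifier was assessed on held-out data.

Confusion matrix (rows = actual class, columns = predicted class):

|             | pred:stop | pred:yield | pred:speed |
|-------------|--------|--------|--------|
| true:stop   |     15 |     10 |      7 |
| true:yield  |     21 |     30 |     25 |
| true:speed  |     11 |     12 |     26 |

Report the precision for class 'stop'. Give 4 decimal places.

0.3191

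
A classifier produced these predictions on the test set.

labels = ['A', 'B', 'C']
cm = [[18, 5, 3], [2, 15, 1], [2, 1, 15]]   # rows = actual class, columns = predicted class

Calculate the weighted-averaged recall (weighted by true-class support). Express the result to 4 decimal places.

Per-class recall (TP/(TP+FN)):
  A: TP=18, FN=5+3=8 → 18/26 = 0.69231
  B: TP=15, FN=2+1=3 → 15/18 = 0.83333
  C: TP=15, FN=2+1=3 → 15/18 = 0.83333
Weighted-recall = Σ (supportᵢ/N)·recallᵢ with N=62: (26/62)·0.69231 + (18/62)·0.83333 + (18/62)·0.83333 = 0.7742

0.7742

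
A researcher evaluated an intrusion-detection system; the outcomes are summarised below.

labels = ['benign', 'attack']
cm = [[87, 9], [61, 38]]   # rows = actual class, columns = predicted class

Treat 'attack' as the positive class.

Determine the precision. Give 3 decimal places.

Precision = TP/(TP+FP) = 38/(38+9) = 38/47 = 0.809

0.809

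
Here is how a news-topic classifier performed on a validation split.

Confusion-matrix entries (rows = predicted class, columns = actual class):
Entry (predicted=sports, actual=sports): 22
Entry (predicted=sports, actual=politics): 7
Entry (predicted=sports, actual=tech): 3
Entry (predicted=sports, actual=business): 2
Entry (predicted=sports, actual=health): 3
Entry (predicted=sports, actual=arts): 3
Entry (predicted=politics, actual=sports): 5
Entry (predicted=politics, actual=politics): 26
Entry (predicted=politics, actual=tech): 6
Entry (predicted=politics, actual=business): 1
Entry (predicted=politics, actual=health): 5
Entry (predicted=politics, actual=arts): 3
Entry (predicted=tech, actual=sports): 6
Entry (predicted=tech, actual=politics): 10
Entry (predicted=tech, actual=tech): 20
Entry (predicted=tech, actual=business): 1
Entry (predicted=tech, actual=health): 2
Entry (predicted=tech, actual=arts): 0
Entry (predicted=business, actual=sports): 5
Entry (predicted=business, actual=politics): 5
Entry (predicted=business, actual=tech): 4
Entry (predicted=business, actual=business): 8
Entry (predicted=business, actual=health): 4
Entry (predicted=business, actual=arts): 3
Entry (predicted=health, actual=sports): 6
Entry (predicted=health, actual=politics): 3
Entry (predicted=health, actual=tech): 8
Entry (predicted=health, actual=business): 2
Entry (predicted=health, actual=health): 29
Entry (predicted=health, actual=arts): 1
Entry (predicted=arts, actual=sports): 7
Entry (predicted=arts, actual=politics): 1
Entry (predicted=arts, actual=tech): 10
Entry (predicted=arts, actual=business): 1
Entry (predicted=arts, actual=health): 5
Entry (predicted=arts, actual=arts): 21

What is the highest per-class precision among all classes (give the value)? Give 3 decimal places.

Per-class precision (TP/(TP+FP)):
  sports: TP=22, FP=7+3+2+3+3=18 → 22/40 = 0.5500
  politics: TP=26, FP=5+6+1+5+3=20 → 26/46 = 0.5652
  tech: TP=20, FP=6+10+1+2+0=19 → 20/39 = 0.5128
  business: TP=8, FP=5+5+4+4+3=21 → 8/29 = 0.2759
  health: TP=29, FP=6+3+8+2+1=20 → 29/49 = 0.5918
  arts: TP=21, FP=7+1+10+1+5=24 → 21/45 = 0.4667
Highest is class 'health' with precision = 0.592.

0.592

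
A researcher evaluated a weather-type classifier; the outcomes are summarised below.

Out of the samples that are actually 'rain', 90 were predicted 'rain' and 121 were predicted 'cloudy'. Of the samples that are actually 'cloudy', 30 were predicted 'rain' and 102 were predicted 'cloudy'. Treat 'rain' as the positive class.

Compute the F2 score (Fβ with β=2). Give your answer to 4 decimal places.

Fβ = (1+β²)·TP / ((1+β²)·TP + β²·FN + FP), with β²=4
= 5·90 / (5·90 + 4·121 + 30) = 0.4668

0.4668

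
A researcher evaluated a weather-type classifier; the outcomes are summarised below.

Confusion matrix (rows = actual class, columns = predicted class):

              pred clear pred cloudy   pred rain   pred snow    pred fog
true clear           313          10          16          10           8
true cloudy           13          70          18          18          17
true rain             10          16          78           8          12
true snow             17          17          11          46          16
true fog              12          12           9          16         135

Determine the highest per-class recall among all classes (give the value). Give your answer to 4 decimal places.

Per-class recall (TP/(TP+FN)):
  clear: TP=313, FN=10+16+10+8=44 → 313/357 = 0.87675
  cloudy: TP=70, FN=13+18+18+17=66 → 70/136 = 0.51471
  rain: TP=78, FN=10+16+8+12=46 → 78/124 = 0.62903
  snow: TP=46, FN=17+17+11+16=61 → 46/107 = 0.42991
  fog: TP=135, FN=12+12+9+16=49 → 135/184 = 0.73370
Highest is class 'clear' with recall = 0.8768.

0.8768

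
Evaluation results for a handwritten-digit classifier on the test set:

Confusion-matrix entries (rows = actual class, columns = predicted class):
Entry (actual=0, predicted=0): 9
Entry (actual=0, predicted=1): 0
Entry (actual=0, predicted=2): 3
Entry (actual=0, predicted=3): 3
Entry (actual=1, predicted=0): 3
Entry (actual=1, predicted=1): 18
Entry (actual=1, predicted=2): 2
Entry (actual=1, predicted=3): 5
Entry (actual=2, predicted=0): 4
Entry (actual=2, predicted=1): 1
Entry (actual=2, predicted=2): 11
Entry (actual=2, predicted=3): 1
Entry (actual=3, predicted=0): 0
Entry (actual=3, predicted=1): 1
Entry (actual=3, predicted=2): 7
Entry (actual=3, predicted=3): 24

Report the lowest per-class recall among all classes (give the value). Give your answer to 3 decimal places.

Per-class recall (TP/(TP+FN)):
  0: TP=9, FN=0+3+3=6 → 9/15 = 0.6000
  1: TP=18, FN=3+2+5=10 → 18/28 = 0.6429
  2: TP=11, FN=4+1+1=6 → 11/17 = 0.6471
  3: TP=24, FN=0+1+7=8 → 24/32 = 0.7500
Lowest is class '0' with recall = 0.600.

0.600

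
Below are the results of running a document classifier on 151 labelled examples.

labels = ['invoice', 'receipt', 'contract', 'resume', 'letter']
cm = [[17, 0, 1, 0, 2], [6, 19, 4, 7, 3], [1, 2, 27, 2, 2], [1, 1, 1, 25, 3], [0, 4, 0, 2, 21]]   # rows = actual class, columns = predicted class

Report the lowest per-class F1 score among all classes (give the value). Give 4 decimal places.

0.5846

Per-class F1 score (2·TP/(2·TP+FP+FN)):
  invoice: TP=17, FP=6+1+1+0=8, FN=0+1+0+2=3 → 34/45 = 0.75556
  receipt: TP=19, FP=0+2+1+4=7, FN=6+4+7+3=20 → 38/65 = 0.58462
  contract: TP=27, FP=1+4+1+0=6, FN=1+2+2+2=7 → 54/67 = 0.80597
  resume: TP=25, FP=0+7+2+2=11, FN=1+1+1+3=6 → 50/67 = 0.74627
  letter: TP=21, FP=2+3+2+3=10, FN=0+4+0+2=6 → 42/58 = 0.72414
Lowest is class 'receipt' with F1 score = 0.5846.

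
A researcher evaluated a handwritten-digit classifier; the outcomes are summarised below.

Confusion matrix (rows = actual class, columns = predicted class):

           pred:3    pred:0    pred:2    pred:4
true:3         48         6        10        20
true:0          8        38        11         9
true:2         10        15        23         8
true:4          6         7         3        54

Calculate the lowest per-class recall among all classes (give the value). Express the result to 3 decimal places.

Per-class recall (TP/(TP+FN)):
  3: TP=48, FN=6+10+20=36 → 48/84 = 0.5714
  0: TP=38, FN=8+11+9=28 → 38/66 = 0.5758
  2: TP=23, FN=10+15+8=33 → 23/56 = 0.4107
  4: TP=54, FN=6+7+3=16 → 54/70 = 0.7714
Lowest is class '2' with recall = 0.411.

0.411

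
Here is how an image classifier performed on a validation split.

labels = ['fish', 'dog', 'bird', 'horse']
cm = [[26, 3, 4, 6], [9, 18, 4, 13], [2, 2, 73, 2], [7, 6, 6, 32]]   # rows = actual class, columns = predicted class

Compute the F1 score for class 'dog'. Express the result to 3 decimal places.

0.493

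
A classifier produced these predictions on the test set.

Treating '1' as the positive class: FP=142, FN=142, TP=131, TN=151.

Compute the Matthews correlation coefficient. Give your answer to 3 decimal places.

-0.005

MCC = (TP·TN − FP·FN) / √((TP+FP)(TP+FN)(TN+FP)(TN+FN))
Numerator = 131·151 − 142·142 = -383
Denominator = √(273·273·293·293) = √6398240121 = 79989.0000
MCC = -383 / 79989.0000 = -0.005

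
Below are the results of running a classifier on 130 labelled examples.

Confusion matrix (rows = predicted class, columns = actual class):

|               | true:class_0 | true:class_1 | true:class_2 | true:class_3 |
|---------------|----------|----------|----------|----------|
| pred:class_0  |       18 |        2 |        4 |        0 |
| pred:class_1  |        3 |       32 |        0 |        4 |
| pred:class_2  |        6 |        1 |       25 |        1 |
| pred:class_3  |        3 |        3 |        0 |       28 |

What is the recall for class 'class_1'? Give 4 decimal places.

0.8421

One-vs-rest for 'class_1': TP = diagonal; FP = other classes predicted 'class_1'; FN = 'class_1' predicted as other.
recall = TP/(TP+FN).
class_1: TP=32, FN=2+1+3=6 → 32/38 = 0.84211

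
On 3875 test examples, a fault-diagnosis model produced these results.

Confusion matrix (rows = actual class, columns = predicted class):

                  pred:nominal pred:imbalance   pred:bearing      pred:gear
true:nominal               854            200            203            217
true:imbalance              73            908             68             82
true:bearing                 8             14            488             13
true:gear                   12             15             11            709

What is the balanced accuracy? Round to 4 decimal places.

0.8161

Balanced accuracy = mean of per-class recall.
  nominal: recall = 854/1474 = 0.57938
  imbalance: recall = 908/1131 = 0.80283
  bearing: recall = 488/523 = 0.93308
  gear: recall = 709/747 = 0.94913
Mean = (0.57938 + 0.80283 + 0.93308 + 0.94913) / 4 = 0.8161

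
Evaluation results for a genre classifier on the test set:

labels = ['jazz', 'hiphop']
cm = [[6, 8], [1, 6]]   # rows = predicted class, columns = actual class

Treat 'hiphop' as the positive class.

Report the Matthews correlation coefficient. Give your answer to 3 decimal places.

MCC = (TP·TN − FP·FN) / √((TP+FP)(TP+FN)(TN+FP)(TN+FN))
Numerator = 6·6 − 1·8 = 28
Denominator = √(7·14·7·14) = √9604 = 98.0000
MCC = 28 / 98.0000 = 0.286

0.286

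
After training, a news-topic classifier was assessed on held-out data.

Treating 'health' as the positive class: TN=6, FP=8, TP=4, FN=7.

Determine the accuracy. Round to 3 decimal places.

0.400

Accuracy = (TP+TN)/N = (4+6)/25 = 0.400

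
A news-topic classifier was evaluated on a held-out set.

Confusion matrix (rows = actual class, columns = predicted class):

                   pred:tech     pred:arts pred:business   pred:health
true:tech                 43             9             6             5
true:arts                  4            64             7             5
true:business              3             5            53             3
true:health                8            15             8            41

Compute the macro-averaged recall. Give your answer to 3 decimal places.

0.720

Per-class recall (TP/(TP+FN)):
  tech: TP=43, FN=9+6+5=20 → 43/63 = 0.6825
  arts: TP=64, FN=4+7+5=16 → 64/80 = 0.8000
  business: TP=53, FN=3+5+3=11 → 53/64 = 0.8281
  health: TP=41, FN=8+15+8=31 → 41/72 = 0.5694
Macro-recall = mean = (0.6825 + 0.8000 + 0.8281 + 0.5694) / 4 = 0.720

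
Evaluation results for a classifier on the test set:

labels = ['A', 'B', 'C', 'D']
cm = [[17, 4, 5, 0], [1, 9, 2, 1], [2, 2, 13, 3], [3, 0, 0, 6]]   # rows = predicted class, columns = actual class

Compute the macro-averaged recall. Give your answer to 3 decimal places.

0.647

Per-class recall (TP/(TP+FN)):
  A: TP=17, FN=1+2+3=6 → 17/23 = 0.7391
  B: TP=9, FN=4+2+0=6 → 9/15 = 0.6000
  C: TP=13, FN=5+2+0=7 → 13/20 = 0.6500
  D: TP=6, FN=0+1+3=4 → 6/10 = 0.6000
Macro-recall = mean = (0.7391 + 0.6000 + 0.6500 + 0.6000) / 4 = 0.647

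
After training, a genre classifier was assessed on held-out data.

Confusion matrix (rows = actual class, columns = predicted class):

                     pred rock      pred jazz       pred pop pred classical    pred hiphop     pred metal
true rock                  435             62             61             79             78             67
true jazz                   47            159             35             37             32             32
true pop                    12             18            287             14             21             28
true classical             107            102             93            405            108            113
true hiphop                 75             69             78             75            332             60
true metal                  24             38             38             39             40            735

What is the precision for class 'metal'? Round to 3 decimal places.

0.710

precision = TP/(TP+FP).
metal: TP=735, FP=67+32+28+113+60=300 → 735/1035 = 0.7101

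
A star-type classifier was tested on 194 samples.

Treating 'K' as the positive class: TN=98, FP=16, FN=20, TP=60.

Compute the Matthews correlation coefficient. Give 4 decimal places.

0.6148

MCC = (TP·TN − FP·FN) / √((TP+FP)(TP+FN)(TN+FP)(TN+FN))
Numerator = 60·98 − 16·20 = 5560
Denominator = √(76·80·114·118) = √81788160 = 9043.6807
MCC = 5560 / 9043.6807 = 0.6148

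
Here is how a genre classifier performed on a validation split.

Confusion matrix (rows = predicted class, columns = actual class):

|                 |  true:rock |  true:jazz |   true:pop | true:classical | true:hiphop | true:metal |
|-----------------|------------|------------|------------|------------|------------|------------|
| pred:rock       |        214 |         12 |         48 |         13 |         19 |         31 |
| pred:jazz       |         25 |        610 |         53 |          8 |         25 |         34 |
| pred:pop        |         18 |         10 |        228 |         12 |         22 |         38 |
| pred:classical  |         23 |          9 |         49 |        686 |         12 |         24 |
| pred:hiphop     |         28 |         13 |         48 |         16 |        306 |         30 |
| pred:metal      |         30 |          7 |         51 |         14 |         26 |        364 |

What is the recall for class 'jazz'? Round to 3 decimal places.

recall = TP/(TP+FN).
jazz: TP=610, FN=12+10+9+13+7=51 → 610/661 = 0.9228

0.923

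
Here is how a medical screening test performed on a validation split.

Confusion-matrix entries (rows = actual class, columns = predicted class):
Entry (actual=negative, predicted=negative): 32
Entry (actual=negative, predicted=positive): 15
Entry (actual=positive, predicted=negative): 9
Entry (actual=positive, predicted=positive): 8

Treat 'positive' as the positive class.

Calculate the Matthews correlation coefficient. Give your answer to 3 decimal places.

MCC = (TP·TN − FP·FN) / √((TP+FP)(TP+FN)(TN+FP)(TN+FN))
Numerator = 8·32 − 15·9 = 121
Denominator = √(23·17·47·41) = √753457 = 868.0190
MCC = 121 / 868.0190 = 0.139

0.139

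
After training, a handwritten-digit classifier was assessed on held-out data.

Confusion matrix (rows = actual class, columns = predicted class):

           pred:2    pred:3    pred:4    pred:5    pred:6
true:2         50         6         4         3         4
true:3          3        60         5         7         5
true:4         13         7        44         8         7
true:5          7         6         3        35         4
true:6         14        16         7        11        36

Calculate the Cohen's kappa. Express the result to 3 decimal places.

Observed agreement pₒ = trace/N = 225/365 = 0.6164
Expected agreement pₑ = Σ (rowᵢ·colᵢ)/N² = (67·87 + 80·95 + 79·63 + 55·64 + 84·56)/365² = 0.1999
κ = (pₒ − pₑ)/(1 − pₑ) = (0.6164 − 0.1999)/(1 − 0.1999) = 0.521

0.521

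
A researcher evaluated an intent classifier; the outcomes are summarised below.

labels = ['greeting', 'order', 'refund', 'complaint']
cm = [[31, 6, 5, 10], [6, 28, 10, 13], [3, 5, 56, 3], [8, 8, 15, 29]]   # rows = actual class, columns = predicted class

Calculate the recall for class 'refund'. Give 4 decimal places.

Take TP from the diagonal, FP from the rest of the 'refund' prediction marginal, FN from the rest of the 'refund' actual marginal.
recall = TP/(TP+FN).
refund: TP=56, FN=3+5+3=11 → 56/67 = 0.83582

0.8358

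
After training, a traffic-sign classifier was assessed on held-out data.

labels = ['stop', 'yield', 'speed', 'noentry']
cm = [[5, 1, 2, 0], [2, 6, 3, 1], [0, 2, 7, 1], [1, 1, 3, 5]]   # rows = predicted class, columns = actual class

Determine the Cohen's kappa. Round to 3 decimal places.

0.431

Observed agreement pₒ = trace/N = 23/40 = 0.5750
Expected agreement pₑ = Σ (rowᵢ·colᵢ)/N² = (8·8 + 10·12 + 15·10 + 7·10)/40² = 0.2525
κ = (pₒ − pₑ)/(1 − pₑ) = (0.5750 − 0.2525)/(1 − 0.2525) = 0.431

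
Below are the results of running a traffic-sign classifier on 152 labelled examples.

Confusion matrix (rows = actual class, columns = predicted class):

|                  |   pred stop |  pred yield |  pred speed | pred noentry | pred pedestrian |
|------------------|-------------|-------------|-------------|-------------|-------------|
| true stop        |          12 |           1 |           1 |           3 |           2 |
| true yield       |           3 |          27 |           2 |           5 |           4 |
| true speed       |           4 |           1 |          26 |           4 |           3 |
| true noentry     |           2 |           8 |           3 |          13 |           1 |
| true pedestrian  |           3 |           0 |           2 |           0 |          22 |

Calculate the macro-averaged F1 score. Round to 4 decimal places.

0.6437

Per-class F1 score (2·TP/(2·TP+FP+FN)):
  stop: TP=12, FP=3+4+2+3=12, FN=1+1+3+2=7 → 24/43 = 0.55814
  yield: TP=27, FP=1+1+8+0=10, FN=3+2+5+4=14 → 54/78 = 0.69231
  speed: TP=26, FP=1+2+3+2=8, FN=4+1+4+3=12 → 52/72 = 0.72222
  noentry: TP=13, FP=3+5+4+0=12, FN=2+8+3+1=14 → 26/52 = 0.50000
  pedestrian: TP=22, FP=2+4+3+1=10, FN=3+0+2+0=5 → 44/59 = 0.74576
Macro-F1 score = mean = (0.55814 + 0.69231 + 0.72222 + 0.50000 + 0.74576) / 5 = 0.6437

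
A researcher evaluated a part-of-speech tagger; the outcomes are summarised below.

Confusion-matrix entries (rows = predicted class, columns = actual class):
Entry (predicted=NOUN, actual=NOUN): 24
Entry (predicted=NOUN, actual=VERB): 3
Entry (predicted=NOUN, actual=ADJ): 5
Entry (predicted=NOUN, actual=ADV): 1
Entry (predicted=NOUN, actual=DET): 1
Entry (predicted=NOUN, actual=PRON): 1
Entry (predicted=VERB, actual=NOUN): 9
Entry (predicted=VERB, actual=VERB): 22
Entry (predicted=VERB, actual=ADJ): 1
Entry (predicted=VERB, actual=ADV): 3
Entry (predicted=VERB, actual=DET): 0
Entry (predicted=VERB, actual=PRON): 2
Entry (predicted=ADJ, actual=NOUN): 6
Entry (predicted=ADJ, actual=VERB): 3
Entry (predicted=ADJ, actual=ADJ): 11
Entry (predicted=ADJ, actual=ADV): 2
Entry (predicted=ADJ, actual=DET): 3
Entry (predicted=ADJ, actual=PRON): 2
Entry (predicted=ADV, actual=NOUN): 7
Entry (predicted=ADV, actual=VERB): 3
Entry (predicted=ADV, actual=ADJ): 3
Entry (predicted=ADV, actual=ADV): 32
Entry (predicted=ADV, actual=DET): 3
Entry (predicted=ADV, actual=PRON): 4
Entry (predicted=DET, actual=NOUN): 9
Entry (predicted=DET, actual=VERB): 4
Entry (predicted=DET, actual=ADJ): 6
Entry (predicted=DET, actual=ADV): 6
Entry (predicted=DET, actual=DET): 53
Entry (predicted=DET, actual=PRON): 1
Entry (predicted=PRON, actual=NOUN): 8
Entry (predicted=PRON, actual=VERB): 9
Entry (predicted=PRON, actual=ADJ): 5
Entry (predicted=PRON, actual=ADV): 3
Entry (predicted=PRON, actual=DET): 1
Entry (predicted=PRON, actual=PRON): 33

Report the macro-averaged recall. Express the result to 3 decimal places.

Per-class recall (TP/(TP+FN)):
  NOUN: TP=24, FN=9+6+7+9+8=39 → 24/63 = 0.3810
  VERB: TP=22, FN=3+3+3+4+9=22 → 22/44 = 0.5000
  ADJ: TP=11, FN=5+1+3+6+5=20 → 11/31 = 0.3548
  ADV: TP=32, FN=1+3+2+6+3=15 → 32/47 = 0.6809
  DET: TP=53, FN=1+0+3+3+1=8 → 53/61 = 0.8689
  PRON: TP=33, FN=1+2+2+4+1=10 → 33/43 = 0.7674
Macro-recall = mean = (0.3810 + 0.5000 + 0.3548 + 0.6809 + 0.8689 + 0.7674) / 6 = 0.592

0.592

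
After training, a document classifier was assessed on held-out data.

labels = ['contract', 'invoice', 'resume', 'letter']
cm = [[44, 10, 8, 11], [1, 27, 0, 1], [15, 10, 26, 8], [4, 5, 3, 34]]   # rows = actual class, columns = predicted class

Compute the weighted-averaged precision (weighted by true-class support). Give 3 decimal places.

Per-class precision (TP/(TP+FP)):
  contract: TP=44, FP=1+15+4=20 → 44/64 = 0.6875
  invoice: TP=27, FP=10+10+5=25 → 27/52 = 0.5192
  resume: TP=26, FP=8+0+3=11 → 26/37 = 0.7027
  letter: TP=34, FP=11+1+8=20 → 34/54 = 0.6296
Weighted-precision = Σ (supportᵢ/N)·precisionᵢ with N=207: (73/207)·0.6875 + (29/207)·0.5192 + (59/207)·0.7027 + (46/207)·0.6296 = 0.655

0.655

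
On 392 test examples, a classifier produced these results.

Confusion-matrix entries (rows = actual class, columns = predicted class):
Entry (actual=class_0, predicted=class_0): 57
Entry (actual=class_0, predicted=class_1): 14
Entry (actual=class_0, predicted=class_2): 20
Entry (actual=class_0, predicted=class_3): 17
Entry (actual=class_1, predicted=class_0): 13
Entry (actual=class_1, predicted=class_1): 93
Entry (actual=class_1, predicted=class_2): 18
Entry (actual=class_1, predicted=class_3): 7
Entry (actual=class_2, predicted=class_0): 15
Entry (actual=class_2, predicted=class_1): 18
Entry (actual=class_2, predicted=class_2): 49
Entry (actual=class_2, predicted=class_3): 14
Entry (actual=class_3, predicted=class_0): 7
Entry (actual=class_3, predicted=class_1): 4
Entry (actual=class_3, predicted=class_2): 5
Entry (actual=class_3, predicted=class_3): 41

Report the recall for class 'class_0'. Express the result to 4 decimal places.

Treat 'class_0' as positive and all other classes as negative.
recall = TP/(TP+FN).
class_0: TP=57, FN=14+20+17=51 → 57/108 = 0.52778

0.5278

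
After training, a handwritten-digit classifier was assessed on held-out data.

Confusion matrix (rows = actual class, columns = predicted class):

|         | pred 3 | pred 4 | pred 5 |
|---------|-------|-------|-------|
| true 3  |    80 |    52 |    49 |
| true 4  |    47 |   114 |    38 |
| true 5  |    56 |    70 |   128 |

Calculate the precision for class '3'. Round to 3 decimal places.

0.437

Take TP from the diagonal, FP from the rest of the '3' prediction marginal, FN from the rest of the '3' actual marginal.
precision = TP/(TP+FP).
3: TP=80, FP=47+56=103 → 80/183 = 0.4372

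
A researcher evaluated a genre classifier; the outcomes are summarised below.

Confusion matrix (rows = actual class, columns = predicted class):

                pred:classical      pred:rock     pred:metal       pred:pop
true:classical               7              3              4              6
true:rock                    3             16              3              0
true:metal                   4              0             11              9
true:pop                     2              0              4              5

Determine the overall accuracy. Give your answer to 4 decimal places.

Accuracy = trace / total = (7+16+11+5=39) / 77 = 39/77 = 0.5065

0.5065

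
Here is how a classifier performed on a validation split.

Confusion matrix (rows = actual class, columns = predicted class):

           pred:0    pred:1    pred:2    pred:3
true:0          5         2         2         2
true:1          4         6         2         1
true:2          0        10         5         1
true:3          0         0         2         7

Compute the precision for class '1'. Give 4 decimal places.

Take TP from the diagonal, FP from the rest of the '1' prediction marginal, FN from the rest of the '1' actual marginal.
precision = TP/(TP+FP).
1: TP=6, FP=2+10+0=12 → 6/18 = 0.33333

0.3333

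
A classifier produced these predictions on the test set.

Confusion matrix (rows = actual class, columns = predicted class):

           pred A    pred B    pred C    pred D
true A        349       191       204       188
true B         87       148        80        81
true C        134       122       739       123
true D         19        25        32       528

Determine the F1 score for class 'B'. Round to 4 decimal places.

Take TP from the diagonal, FP from the rest of the 'B' prediction marginal, FN from the rest of the 'B' actual marginal.
F1 score = 2·TP/(2·TP+FP+FN).
B: TP=148, FP=191+122+25=338, FN=87+80+81=248 → 296/882 = 0.33560

0.3356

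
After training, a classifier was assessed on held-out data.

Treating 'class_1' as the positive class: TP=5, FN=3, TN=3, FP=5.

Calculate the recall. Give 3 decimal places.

0.625

Recall = TP/(TP+FN) = 5/(5+3) = 5/8 = 0.625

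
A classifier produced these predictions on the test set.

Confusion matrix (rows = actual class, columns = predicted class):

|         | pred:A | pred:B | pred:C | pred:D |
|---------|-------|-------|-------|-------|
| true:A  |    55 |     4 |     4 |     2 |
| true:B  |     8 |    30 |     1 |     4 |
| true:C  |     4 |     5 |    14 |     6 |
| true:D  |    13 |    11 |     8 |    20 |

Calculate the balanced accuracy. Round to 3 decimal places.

0.603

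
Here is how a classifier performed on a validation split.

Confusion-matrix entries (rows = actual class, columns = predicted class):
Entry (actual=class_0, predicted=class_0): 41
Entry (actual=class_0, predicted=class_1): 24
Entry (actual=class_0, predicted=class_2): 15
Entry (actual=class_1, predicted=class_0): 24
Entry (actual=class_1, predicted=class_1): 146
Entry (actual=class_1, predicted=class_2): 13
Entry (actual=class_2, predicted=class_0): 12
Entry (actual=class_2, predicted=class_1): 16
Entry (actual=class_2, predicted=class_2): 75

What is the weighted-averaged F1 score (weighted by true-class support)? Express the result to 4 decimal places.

Per-class F1 score (2·TP/(2·TP+FP+FN)):
  class_0: TP=41, FP=24+12=36, FN=24+15=39 → 82/157 = 0.52229
  class_1: TP=146, FP=24+16=40, FN=24+13=37 → 292/369 = 0.79133
  class_2: TP=75, FP=15+13=28, FN=12+16=28 → 150/206 = 0.72816
Weighted-F1 score = Σ (supportᵢ/N)·F1 scoreᵢ with N=366: (80/366)·0.52229 + (183/366)·0.79133 + (103/366)·0.72816 = 0.7147

0.7147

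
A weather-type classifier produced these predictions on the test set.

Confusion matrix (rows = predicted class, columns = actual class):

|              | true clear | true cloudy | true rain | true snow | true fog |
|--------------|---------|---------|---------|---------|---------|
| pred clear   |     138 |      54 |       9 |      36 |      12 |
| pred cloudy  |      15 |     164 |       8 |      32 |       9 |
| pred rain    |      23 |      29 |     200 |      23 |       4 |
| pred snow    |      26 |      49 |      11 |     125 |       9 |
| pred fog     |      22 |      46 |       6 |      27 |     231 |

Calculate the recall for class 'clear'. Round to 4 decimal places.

0.6161

One-vs-rest for 'clear': TP = diagonal; FP = other classes predicted 'clear'; FN = 'clear' predicted as other.
recall = TP/(TP+FN).
clear: TP=138, FN=15+23+26+22=86 → 138/224 = 0.61607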